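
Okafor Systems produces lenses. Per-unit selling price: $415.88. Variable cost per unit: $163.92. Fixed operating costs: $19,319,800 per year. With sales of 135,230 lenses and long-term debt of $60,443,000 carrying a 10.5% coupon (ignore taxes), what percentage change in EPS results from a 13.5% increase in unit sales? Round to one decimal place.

At 135,230 units, contribution = 135,230 × $251.96 = $34,072,550.80.
Operating income = contribution − fixed costs = $34,072,550.80 − $19,319,800 = $14,752,750.80.
Interest = $6,346,515.00, so EBIT − I = $8,406,235.80.
DCL = total CM / (EBIT − I) = $34,072,550.80 / $8,406,235.80 = 4.0532.
EPS therefore changes by 4.0532 × (+13.5%) = +54.7%.

+54.7%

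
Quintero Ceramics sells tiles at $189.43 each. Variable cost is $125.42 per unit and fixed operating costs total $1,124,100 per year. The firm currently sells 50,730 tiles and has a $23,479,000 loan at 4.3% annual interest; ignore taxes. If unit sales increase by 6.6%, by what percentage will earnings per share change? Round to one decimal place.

+19.2%

Total contribution margin = 50,730 × $64.01 = $3,247,227.30.
Subtracting fixed costs: EBIT = $3,247,227.30 − $1,124,100 = $2,123,127.30.
Interest = $1,009,597.00, so EBIT − I = $1,113,530.30.
Degree of combined leverage = contribution ÷ (EBIT − I) = $3,247,227.30 ÷ $1,113,530.30 = 2.9162.
EPS therefore changes by 2.9162 × (+6.6%) = +19.2%.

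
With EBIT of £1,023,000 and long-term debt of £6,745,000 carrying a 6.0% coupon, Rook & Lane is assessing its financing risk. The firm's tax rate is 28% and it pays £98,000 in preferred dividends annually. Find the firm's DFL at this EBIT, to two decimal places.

Interest = £404,700.00.
Preferred dividends grossed up pre-tax: £98,000 / (1 − 0.28) = £136,111.11.
DFL = EBIT ÷ [EBIT − I − D_p/(1−t)] = £1,023,000 ÷ [£1,023,000 − £404,700.00 − £136,111.11] = £1,023,000 ÷ £482,188.89 = 2.1216.

2.12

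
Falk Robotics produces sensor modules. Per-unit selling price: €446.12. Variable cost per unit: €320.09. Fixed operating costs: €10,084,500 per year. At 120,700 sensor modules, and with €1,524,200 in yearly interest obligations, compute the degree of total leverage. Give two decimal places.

Total contribution margin = 120,700 × €126.03 = €15,211,821.00.
EBIT = €15,211,821.00 − €10,084,500 = €5,127,321.00. Interest = €1,524,200.00, so EBIT − I = €3,603,121.00.
Degree of total leverage = total CM / (EBIT − interest) = €15,211,821.00 / €3,603,121.00 = 4.2218.

4.22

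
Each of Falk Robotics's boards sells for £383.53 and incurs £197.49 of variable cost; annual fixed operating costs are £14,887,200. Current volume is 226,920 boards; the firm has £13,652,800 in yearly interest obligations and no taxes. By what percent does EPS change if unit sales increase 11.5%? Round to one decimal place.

At 226,920 units, contribution = 226,920 × £186.04 = £42,216,196.80.
Subtracting fixed costs: EBIT = £42,216,196.80 − £14,887,200 = £27,328,996.80.
After interest of £13,652,800.00, pre-tax earnings = £13,676,196.80.
DCL = total CM / (EBIT − I) = £42,216,196.80 / £13,676,196.80 = 3.0868.
EPS therefore changes by 3.0868 × (+11.5%) = +35.5%.

+35.5%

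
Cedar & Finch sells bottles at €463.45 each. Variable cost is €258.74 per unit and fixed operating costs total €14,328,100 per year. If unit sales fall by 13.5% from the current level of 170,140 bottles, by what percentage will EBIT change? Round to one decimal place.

-22.9%

At 170,140 units, contribution = 170,140 × €204.71 = €34,829,359.40.
Operating income = contribution − fixed costs = €34,829,359.40 − €14,328,100 = €20,501,259.40.
So DOL = total CM / EBIT = €34,829,359.40 / €20,501,259.40 = 1.6989.
%ΔEBIT = DOL × %ΔSales = 1.6989 × -13.5% = -22.9%.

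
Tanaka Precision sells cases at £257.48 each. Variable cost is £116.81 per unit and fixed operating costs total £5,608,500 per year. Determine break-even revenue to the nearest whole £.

£10,265,704

Contribution margin per unit = £257.48 − £116.81 = £140.67, a CM ratio of £140.67 ÷ £257.48 = 0.5463.
Break-even revenue = fixed costs × price ÷ CM = £5,608,500 × £257.48 ÷ £140.67 = £10,265,704.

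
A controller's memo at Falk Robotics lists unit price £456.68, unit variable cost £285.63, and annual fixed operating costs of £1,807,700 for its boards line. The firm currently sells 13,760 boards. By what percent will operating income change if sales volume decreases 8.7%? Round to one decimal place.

-37.5%

Contribution at this volume is 13,760 × £171.05 = £2,353,648.00.
EBIT = £2,353,648.00 − £1,807,700 = £545,948.00.
DOL = contribution ÷ EBIT = £2,353,648.00 ÷ £545,948.00 = 4.3111.
Operating income changes by 4.3111 × -8.7% = -37.5%.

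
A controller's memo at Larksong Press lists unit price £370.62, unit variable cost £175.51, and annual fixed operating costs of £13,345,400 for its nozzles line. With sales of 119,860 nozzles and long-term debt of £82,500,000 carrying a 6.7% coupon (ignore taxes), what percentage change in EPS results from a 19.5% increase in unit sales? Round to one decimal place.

Total contribution margin = 119,860 × £195.11 = £23,385,884.60.
Operating income = contribution − fixed costs = £23,385,884.60 − £13,345,400 = £10,040,484.60.
Interest = £5,527,500.00, so EBIT − I = £4,512,984.60.
Degree of combined leverage = contribution ÷ (EBIT − I) = £23,385,884.60 ÷ £4,512,984.60 = 5.1819.
EPS therefore changes by 5.1819 × (+19.5%) = +101.0%.

+101.0%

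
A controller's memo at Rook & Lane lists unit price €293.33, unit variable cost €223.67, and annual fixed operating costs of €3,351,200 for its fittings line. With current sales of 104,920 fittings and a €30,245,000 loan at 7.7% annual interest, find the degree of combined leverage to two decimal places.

Total contribution margin = 104,920 × €69.66 = €7,308,727.20.
Operating income = contribution − fixed costs = €7,308,727.20 − €3,351,200 = €3,957,527.20. Interest = €2,328,865.00, so EBIT − I = €1,628,662.20.
DCL = contribution ÷ (EBIT − I) = €7,308,727.20 ÷ €1,628,662.20 = 4.4876.

4.49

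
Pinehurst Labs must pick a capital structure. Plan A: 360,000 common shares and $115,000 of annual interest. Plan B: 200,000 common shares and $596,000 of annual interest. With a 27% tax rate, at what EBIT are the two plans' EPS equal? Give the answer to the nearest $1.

At indifference, (EBIT − 115,000)(1 − t)/360,000 = (EBIT − 596,000)(1 − t)/200,000.
The (1 − t) factor cancels: (EBIT − 115,000) × 200,000 = (EBIT − 596,000) × 360,000.
Solving, EBIT = (596,000·360,000 − 115,000·200,000) / (360,000 − 200,000) = 191,560,000,000 / 160,000 = 1,197,250.00.

$1,197,250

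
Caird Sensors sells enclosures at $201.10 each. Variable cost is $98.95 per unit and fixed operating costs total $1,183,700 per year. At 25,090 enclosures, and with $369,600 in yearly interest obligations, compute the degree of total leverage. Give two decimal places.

2.54

At 25,090 units, contribution = 25,090 × $102.15 = $2,562,943.50.
Operating income = contribution − fixed costs = $2,562,943.50 − $1,183,700 = $1,379,243.50. Interest = $369,600.00, so EBIT − I = $1,009,643.50.
Degree of total leverage = total CM / (EBIT − interest) = $2,562,943.50 / $1,009,643.50 = 2.5385.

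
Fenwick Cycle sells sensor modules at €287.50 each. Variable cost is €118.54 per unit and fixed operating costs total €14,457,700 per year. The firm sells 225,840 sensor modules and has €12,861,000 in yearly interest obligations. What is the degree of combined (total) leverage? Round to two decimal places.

Contribution at this volume is 225,840 × €168.96 = €38,157,926.40.
Operating income = contribution − fixed costs = €38,157,926.40 − €14,457,700 = €23,700,226.40. Interest = €12,861,000.00.
DOL = €38,157,926.40 ÷ €23,700,226.40 = 1.6100; DFL = €23,700,226.40 ÷ €10,839,226.40 = 2.1865.
DCL = DOL × DFL = 1.6100 × 2.1865 = 3.5203.

3.52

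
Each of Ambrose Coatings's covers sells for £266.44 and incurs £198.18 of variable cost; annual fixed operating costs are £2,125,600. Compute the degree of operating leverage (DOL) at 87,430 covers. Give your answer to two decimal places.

1.55

Total contribution margin = 87,430 × £68.26 = £5,967,971.80.
Subtracting fixed costs: EBIT = £5,967,971.80 − £2,125,600 = £3,842,371.80.
So DOL = total CM / EBIT = £5,967,971.80 / £3,842,371.80 = 1.5532.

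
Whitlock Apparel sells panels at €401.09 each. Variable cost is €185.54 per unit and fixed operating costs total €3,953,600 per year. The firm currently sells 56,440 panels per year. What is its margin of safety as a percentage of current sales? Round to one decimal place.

Unit CM = price − variable cost = €401.09 − €185.54 = €215.55. Break-even units = €3,953,600 ÷ €215.55 = 18,341.92; break-even revenue = 18,341.92 × €401.09 = €7,356,759.10.
Actual sales revenue = 56,440 × €401.09 = €22,637,519.60.
Margin of safety = (€22,637,519.60 − €7,356,759.10) ÷ €22,637,519.60 = 67.5%.

67.5%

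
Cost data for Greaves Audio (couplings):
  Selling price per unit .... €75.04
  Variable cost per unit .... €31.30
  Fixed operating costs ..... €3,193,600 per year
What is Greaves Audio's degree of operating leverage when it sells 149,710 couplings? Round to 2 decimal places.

Total contribution margin = 149,710 × €43.74 = €6,548,315.40.
Operating income = contribution − fixed costs = €6,548,315.40 − €3,193,600 = €3,354,715.40.
Degree of operating leverage = €6,548,315.40 / €3,354,715.40 = 1.9520.

1.95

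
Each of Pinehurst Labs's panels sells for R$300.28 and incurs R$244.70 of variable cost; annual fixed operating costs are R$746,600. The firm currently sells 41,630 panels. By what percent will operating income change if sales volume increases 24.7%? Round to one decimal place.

Contribution at this volume is 41,630 × R$55.58 = R$2,313,795.40.
Operating income = contribution − fixed costs = R$2,313,795.40 − R$746,600 = R$1,567,195.40.
DOL = contribution ÷ EBIT = R$2,313,795.40 ÷ R$1,567,195.40 = 1.4764.
So EBIT moves 1.4764 × (+24.7%) = +36.5%.

+36.5%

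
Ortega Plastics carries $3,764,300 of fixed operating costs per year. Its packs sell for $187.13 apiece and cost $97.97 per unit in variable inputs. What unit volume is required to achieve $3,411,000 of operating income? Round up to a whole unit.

Contribution margin per unit = $187.13 − $97.97 = $89.16.
Units = (FC + target) / CM = ($3,764,300 + $3,411,000) / $89.16 = 80,476.67, so 80,477 packs.

80,477 packs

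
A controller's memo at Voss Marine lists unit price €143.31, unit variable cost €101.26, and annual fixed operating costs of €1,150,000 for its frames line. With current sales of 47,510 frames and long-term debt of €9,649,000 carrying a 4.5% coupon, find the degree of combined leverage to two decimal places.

At 47,510 units, contribution = 47,510 × €42.05 = €1,997,795.50.
EBIT = €1,997,795.50 − €1,150,000 = €847,795.50. Interest = €434,205.00.
DOL = €1,997,795.50 ÷ €847,795.50 = 2.3565; DFL = €847,795.50 ÷ €413,590.50 = 2.0498.
DCL = DOL × DFL = 2.3565 × 2.0498 = 4.8304.

4.83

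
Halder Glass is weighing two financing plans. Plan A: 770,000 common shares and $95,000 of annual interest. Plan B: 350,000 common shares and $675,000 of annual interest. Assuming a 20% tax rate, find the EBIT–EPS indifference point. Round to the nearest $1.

Set EPS_A = EPS_B: (EBIT − $95,000)(1 − 0.20) ÷ 770,000 = (EBIT − $675,000)(1 − 0.20) ÷ 350,000.
The (1 − t) factor cancels: (EBIT − 95,000) × 350,000 = (EBIT − 675,000) × 770,000.
Solving, EBIT = (675,000·770,000 − 95,000·350,000) / (770,000 − 350,000) = 486,500,000,000 / 420,000 = 1,158,333.33.

$1,158,333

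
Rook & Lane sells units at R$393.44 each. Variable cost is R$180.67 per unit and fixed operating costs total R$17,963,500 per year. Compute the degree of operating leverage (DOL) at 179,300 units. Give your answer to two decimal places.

At 179,300 units, contribution = 179,300 × R$212.77 = R$38,149,661.00.
Subtracting fixed costs: EBIT = R$38,149,661.00 − R$17,963,500 = R$20,186,161.00.
So DOL = total CM / EBIT = R$38,149,661.00 / R$20,186,161.00 = 1.8899.

1.89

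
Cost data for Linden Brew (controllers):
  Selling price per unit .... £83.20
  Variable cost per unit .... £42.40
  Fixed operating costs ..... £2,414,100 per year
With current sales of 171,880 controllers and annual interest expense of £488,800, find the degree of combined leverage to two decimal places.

Contribution at this volume is 171,880 × £40.80 = £7,012,704.00.
EBIT = £7,012,704.00 − £2,414,100 = £4,598,604.00. Interest = £488,800.00, so EBIT − I = £4,109,804.00.
DCL = contribution ÷ (EBIT − I) = £7,012,704.00 ÷ £4,109,804.00 = 1.7063.

1.71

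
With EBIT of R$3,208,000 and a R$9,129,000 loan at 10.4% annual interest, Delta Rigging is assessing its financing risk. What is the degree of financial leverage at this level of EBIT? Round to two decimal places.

Annual interest charges come to R$949,416.00.
Degree of financial leverage = EBIT / (EBIT − interest) = R$3,208,000 / R$2,258,584.00 = 1.4204.

1.42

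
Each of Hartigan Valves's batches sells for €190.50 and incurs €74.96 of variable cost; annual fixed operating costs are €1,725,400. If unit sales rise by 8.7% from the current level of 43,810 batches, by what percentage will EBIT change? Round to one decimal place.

At 43,810 units, contribution = 43,810 × €115.54 = €5,061,807.40.
Operating income = contribution − fixed costs = €5,061,807.40 − €1,725,400 = €3,336,407.40.
So DOL = total CM / EBIT = €5,061,807.40 / €3,336,407.40 = 1.5171.
Operating income changes by 1.5171 × +8.7% = +13.2%.

+13.2%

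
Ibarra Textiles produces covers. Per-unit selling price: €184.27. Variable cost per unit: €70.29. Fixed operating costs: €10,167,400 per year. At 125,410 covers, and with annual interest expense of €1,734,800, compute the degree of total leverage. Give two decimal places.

Contribution at this volume is 125,410 × €113.98 = €14,294,231.80.
EBIT = €14,294,231.80 − €10,167,400 = €4,126,831.80. Interest = €1,734,800.00.
DOL = €14,294,231.80 ÷ €4,126,831.80 = 3.4637; DFL = €4,126,831.80 ÷ €2,392,031.80 = 1.7252.
Combined leverage = 3.4637 × 1.7252 = 5.9756.

5.98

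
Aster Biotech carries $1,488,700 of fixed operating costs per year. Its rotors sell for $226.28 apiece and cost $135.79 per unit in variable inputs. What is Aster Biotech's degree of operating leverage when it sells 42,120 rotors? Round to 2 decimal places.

1.64

Total contribution margin = 42,120 × $90.49 = $3,811,438.80.
Operating income = contribution − fixed costs = $3,811,438.80 − $1,488,700 = $2,322,738.80.
So DOL = total CM / EBIT = $3,811,438.80 / $2,322,738.80 = 1.6409.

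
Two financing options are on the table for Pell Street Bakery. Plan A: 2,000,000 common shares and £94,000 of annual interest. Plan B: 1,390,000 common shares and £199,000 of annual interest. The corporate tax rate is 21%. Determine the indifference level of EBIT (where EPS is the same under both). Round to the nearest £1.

Set EPS_A = EPS_B: (EBIT − £94,000)(1 − 0.21) ÷ 2,000,000 = (EBIT − £199,000)(1 − 0.21) ÷ 1,390,000.
The (1 − t) factor cancels: (EBIT − 94,000) × 1,390,000 = (EBIT − 199,000) × 2,000,000.
EBIT × (2,000,000 − 1,390,000) = 199,000 × 2,000,000 − 94,000 × 1,390,000 = 267,340,000,000, so EBIT = 267,340,000,000 ÷ 610,000 = 438,262.30.

£438,262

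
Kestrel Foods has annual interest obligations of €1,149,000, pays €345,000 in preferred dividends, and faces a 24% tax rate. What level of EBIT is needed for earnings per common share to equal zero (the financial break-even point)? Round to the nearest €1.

Preferred dividends are paid after tax, so their pre-tax equivalent is €345,000 ÷ (1 − 0.24) = €453,947.37.
EPS = 0 when EBIT covers interest plus the pre-tax preferred burden: €1,149,000 + €453,947.37 = €1,602,947.37.

€1,602,947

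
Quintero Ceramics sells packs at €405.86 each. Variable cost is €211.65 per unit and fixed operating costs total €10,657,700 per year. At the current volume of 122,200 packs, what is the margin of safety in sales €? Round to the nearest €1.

Contribution margin per unit = €405.86 − €211.65 = €194.21. Break-even units = €10,657,700 ÷ €194.21 = 54,877.19; break-even revenue = 54,877.19 × €405.86 = €22,272,458.28.
Current sales = 122,200 × €405.86 = €49,596,092.00.
Margin of safety = €49,596,092.00 − €22,272,458.28 = €27,323,634.

€27,323,634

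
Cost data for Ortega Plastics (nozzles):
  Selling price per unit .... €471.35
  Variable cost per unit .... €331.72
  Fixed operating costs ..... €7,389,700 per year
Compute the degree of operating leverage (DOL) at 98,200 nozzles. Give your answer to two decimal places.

2.17

At 98,200 units, contribution = 98,200 × €139.63 = €13,711,666.00.
Subtracting fixed costs: EBIT = €13,711,666.00 − €7,389,700 = €6,321,966.00.
Degree of operating leverage = €13,711,666.00 / €6,321,966.00 = 2.1689.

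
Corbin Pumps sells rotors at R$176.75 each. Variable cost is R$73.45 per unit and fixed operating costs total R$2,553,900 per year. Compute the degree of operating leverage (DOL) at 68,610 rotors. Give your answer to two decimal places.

Contribution at this volume is 68,610 × R$103.30 = R$7,087,413.00.
Operating income = contribution − fixed costs = R$7,087,413.00 − R$2,553,900 = R$4,533,513.00.
DOL = contribution ÷ EBIT = R$7,087,413.00 ÷ R$4,533,513.00 = 1.5633.

1.56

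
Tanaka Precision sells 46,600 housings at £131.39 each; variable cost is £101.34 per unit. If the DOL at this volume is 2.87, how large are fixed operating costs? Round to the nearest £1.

Total contribution margin = 46,600 × £30.05 = £1,400,330.00.
Since DOL = CM ÷ EBIT, EBIT = £1,400,330.00 ÷ 2.87 = £487,919.86.
And FC = contribution − EBIT = £1,400,330.00 − £487,919.86 = £912,410.

£912,410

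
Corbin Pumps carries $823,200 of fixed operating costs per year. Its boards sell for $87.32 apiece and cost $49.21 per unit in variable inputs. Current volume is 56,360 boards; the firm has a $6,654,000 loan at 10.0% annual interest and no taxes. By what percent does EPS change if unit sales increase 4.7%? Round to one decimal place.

+15.3%

At 56,360 units, contribution = 56,360 × $38.11 = $2,147,879.60.
Subtracting fixed costs: EBIT = $2,147,879.60 − $823,200 = $1,324,679.60.
After interest of $665,400.00, pre-tax earnings = $659,279.60.
DCL = total CM / (EBIT − I) = $2,147,879.60 / $659,279.60 = 3.2579.
%ΔEPS = DCL × %ΔSales = 3.2579 × +4.7% = +15.3%.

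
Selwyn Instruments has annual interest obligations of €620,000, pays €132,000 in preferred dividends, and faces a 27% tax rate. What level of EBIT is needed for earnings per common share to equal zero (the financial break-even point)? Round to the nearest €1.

Preferred dividends are paid after tax, so their pre-tax equivalent is €132,000 ÷ (1 − 0.27) = €180,821.92.
Financial break-even EBIT = interest + D_p ÷ (1 − t) = €620,000 + €180,821.92 = €800,821.92.

€800,822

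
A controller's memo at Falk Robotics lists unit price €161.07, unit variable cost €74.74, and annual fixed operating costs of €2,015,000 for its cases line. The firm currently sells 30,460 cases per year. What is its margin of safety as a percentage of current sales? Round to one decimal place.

Each unit contributes €161.07 − €74.74 = €86.33. Break-even units = €2,015,000 ÷ €86.33 = 23,340.67; break-even revenue = 23,340.67 × €161.07 = €3,759,481.64.
Actual sales revenue = 30,460 × €161.07 = €4,906,192.20.
Margin of safety = (€4,906,192.20 − €3,759,481.64) ÷ €4,906,192.20 = 23.4%.

23.4%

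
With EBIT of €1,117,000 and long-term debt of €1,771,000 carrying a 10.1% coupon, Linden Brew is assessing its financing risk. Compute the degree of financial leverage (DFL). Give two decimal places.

1.19

Annual interest charges come to €178,871.00.
Degree of financial leverage = EBIT / (EBIT − interest) = €1,117,000 / €938,129.00 = 1.1907.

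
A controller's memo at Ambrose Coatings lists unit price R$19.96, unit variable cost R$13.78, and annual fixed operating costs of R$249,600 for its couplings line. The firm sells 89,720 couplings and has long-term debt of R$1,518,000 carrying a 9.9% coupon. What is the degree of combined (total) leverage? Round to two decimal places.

3.59

Total contribution margin = 89,720 × R$6.18 = R$554,469.60.
Operating income = contribution − fixed costs = R$554,469.60 − R$249,600 = R$304,869.60. Interest = R$150,282.00.
DOL = R$554,469.60 ÷ R$304,869.60 = 1.8187; DFL = R$304,869.60 ÷ R$154,587.60 = 1.9721.
DCL = DOL × DFL = 1.8187 × 1.9721 = 3.5867.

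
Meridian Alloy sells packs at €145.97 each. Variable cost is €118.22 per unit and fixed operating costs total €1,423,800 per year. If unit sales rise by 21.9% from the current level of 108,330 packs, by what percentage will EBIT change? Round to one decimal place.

Contribution at this volume is 108,330 × €27.75 = €3,006,157.50.
Operating income = contribution − fixed costs = €3,006,157.50 − €1,423,800 = €1,582,357.50.
Degree of operating leverage = €3,006,157.50 / €1,582,357.50 = 1.8998.
Operating income changes by 1.8998 × +21.9% = +41.6%.

+41.6%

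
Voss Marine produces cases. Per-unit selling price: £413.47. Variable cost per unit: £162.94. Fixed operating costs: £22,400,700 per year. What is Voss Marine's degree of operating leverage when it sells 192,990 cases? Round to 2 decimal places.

Contribution at this volume is 192,990 × £250.53 = £48,349,784.70.
EBIT = £48,349,784.70 − £22,400,700 = £25,949,084.70.
So DOL = total CM / EBIT = £48,349,784.70 / £25,949,084.70 = 1.8633.

1.86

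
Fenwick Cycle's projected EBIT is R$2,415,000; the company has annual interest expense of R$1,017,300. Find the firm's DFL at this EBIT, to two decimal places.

1.73

Interest = R$1,017,300.00.
Degree of financial leverage = EBIT / (EBIT − interest) = R$2,415,000 / R$1,397,700.00 = 1.7278.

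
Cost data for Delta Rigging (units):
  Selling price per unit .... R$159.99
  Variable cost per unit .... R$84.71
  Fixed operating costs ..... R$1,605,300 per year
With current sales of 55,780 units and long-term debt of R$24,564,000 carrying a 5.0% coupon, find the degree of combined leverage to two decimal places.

3.07

At 55,780 units, contribution = 55,780 × R$75.28 = R$4,199,118.40.
EBIT = R$4,199,118.40 − R$1,605,300 = R$2,593,818.40. Interest = R$1,228,200.00.
DOL = R$4,199,118.40 ÷ R$2,593,818.40 = 1.6189; DFL = R$2,593,818.40 ÷ R$1,365,618.40 = 1.8994.
DCL = DOL × DFL = 1.6189 × 1.8994 = 3.0749.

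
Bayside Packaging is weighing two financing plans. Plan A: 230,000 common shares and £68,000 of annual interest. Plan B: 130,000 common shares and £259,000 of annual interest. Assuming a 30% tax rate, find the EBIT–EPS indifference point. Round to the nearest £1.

£507,300

Set EPS_A = EPS_B: (EBIT − £68,000)(1 − 0.30) ÷ 230,000 = (EBIT − £259,000)(1 − 0.30) ÷ 130,000.
The (1 − t) factor cancels: (EBIT − 68,000) × 130,000 = (EBIT − 259,000) × 230,000.
Solving, EBIT = (259,000·230,000 − 68,000·130,000) / (230,000 − 130,000) = 50,730,000,000 / 100,000 = 507,300.00.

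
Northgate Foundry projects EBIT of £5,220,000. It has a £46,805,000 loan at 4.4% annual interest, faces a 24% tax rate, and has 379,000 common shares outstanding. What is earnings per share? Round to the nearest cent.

Pre-tax income = £5,220,000 − £2,059,420.00 = £3,160,580.00.
Net income = £3,160,580.00 × (1 − 0.24) = £2,402,040.80.
EPS = £2,402,040.80 ÷ 379,000 = £6.34.

£6.34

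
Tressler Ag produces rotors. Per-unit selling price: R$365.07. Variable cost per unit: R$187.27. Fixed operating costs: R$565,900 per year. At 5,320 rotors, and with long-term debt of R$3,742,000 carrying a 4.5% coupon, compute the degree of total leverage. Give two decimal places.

4.47

Contribution at this volume is 5,320 × R$177.80 = R$945,896.00.
Operating income = contribution − fixed costs = R$945,896.00 − R$565,900 = R$379,996.00. Interest = R$168,390.00, so EBIT − I = R$211,606.00.
DCL = contribution ÷ (EBIT − I) = R$945,896.00 ÷ R$211,606.00 = 4.4701.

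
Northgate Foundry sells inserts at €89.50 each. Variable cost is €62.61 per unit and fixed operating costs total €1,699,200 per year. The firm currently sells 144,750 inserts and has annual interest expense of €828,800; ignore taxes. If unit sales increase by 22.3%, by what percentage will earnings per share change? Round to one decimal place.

Total contribution margin = 144,750 × €26.89 = €3,892,327.50.
Subtracting fixed costs: EBIT = €3,892,327.50 − €1,699,200 = €2,193,127.50.
Interest = €828,800.00, so EBIT − I = €1,364,327.50.
DCL = total CM / (EBIT − I) = €3,892,327.50 / €1,364,327.50 = 2.8529.
EPS therefore changes by 2.8529 × (+22.3%) = +63.6%.

+63.6%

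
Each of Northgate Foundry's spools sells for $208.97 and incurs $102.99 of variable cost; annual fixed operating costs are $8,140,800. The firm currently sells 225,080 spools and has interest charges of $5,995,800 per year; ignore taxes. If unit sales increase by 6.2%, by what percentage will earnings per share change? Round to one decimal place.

At 225,080 units, contribution = 225,080 × $105.98 = $23,853,978.40.
Operating income = contribution − fixed costs = $23,853,978.40 − $8,140,800 = $15,713,178.40.
After interest of $5,995,800.00, pre-tax earnings = $9,717,378.40.
DCL = total CM / (EBIT − I) = $23,853,978.40 / $9,717,378.40 = 2.4548.
EPS therefore changes by 2.4548 × (+6.2%) = +15.2%.

+15.2%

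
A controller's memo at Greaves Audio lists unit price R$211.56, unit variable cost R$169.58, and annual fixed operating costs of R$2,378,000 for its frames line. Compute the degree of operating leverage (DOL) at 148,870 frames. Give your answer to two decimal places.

1.61

At 148,870 units, contribution = 148,870 × R$41.98 = R$6,249,562.60.
EBIT = R$6,249,562.60 − R$2,378,000 = R$3,871,562.60.
So DOL = total CM / EBIT = R$6,249,562.60 / R$3,871,562.60 = 1.6142.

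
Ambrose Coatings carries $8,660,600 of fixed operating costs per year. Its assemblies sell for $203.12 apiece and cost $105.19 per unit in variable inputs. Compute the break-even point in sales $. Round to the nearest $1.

CM per unit = $203.12 − $105.19 = $97.93; CM ratio = $97.93 / $203.12 = 0.4821.
Break-even revenue = fixed costs × price ÷ CM = $8,660,600 × $203.12 ÷ $97.93 = $17,963,250.

$17,963,250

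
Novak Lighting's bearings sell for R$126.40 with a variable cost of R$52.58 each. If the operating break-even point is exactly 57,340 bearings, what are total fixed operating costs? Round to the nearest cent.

Contribution margin per unit = R$126.40 − R$52.58 = R$73.82.
Since BE = FC / CM, FC = 57,340 × R$73.82 = R$4,232,838.80.

R$4,232,838.80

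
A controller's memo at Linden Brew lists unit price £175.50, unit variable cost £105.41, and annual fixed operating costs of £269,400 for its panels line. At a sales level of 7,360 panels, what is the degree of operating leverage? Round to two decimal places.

2.09

At 7,360 units, contribution = 7,360 × £70.09 = £515,862.40.
Subtracting fixed costs: EBIT = £515,862.40 − £269,400 = £246,462.40.
DOL = contribution ÷ EBIT = £515,862.40 ÷ £246,462.40 = 2.0931.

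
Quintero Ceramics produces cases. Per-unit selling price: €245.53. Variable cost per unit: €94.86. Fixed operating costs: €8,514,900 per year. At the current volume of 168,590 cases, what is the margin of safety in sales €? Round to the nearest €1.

€27,518,125

Each unit contributes €245.53 − €94.86 = €150.67. Break-even units = €8,514,900 ÷ €150.67 = 56,513.57; break-even revenue = 56,513.57 × €245.53 = €13,875,777.51.
Current sales = 168,590 × €245.53 = €41,393,902.70.
Margin of safety = €41,393,902.70 − €13,875,777.51 = €27,518,125.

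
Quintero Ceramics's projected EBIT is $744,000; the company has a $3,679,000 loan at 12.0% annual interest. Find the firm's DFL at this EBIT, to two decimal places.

Interest = $441,480.00.
Degree of financial leverage = EBIT / (EBIT − interest) = $744,000 / $302,520.00 = 2.4593.

2.46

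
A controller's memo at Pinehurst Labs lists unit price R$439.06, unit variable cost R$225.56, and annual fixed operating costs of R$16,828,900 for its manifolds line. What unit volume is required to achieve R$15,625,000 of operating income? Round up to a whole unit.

Contribution margin per unit = R$439.06 − R$225.56 = R$213.50.
Need Q such that Q × R$213.50 − R$16,828,900 = R$15,625,000, i.e. Q = R$32,453,900 / R$213.50 = 152,008.90 → 152,009.

152,009 manifolds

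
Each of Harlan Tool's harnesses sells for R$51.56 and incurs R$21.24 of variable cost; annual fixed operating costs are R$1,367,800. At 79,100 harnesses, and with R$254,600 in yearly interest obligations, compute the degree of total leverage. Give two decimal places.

Contribution at this volume is 79,100 × R$30.32 = R$2,398,312.00.
Operating income = contribution − fixed costs = R$2,398,312.00 − R$1,367,800 = R$1,030,512.00. Interest = R$254,600.00.
DOL = R$2,398,312.00 ÷ R$1,030,512.00 = 2.3273; DFL = R$1,030,512.00 ÷ R$775,912.00 = 1.3281.
DCL = DOL × DFL = 2.3273 × 1.3281 = 3.0909.

3.09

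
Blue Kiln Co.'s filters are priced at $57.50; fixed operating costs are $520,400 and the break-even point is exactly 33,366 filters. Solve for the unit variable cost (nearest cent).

$41.90

Contribution per unit must be FC / Q = $520,400 / 33,366 = $15.5967.
Variable cost per unit = $57.50 − $15.5967 = $41.90.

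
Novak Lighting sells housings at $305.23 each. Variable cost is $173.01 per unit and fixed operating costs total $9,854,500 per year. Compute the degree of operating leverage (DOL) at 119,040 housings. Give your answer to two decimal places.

Contribution at this volume is 119,040 × $132.22 = $15,739,468.80.
Operating income = contribution − fixed costs = $15,739,468.80 − $9,854,500 = $5,884,968.80.
So DOL = total CM / EBIT = $15,739,468.80 / $5,884,968.80 = 2.6745.

2.67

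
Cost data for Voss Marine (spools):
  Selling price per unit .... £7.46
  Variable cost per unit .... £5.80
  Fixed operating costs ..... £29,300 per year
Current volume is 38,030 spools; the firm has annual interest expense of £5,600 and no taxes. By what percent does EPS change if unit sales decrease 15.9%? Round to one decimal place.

-35.6%

Total contribution margin = 38,030 × £1.66 = £63,129.80.
Subtracting fixed costs: EBIT = £63,129.80 − £29,300 = £33,829.80.
After interest of £5,600.00, pre-tax earnings = £28,229.80.
Degree of combined leverage = contribution ÷ (EBIT − I) = £63,129.80 ÷ £28,229.80 = 2.2363.
EPS therefore changes by 2.2363 × (-15.9%) = -35.6%.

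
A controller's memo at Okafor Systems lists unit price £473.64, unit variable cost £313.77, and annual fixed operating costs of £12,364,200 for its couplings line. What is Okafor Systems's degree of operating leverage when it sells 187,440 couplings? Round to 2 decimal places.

1.70

Total contribution margin = 187,440 × £159.87 = £29,966,032.80.
Operating income = contribution − fixed costs = £29,966,032.80 − £12,364,200 = £17,601,832.80.
DOL = contribution ÷ EBIT = £29,966,032.80 ÷ £17,601,832.80 = 1.7024.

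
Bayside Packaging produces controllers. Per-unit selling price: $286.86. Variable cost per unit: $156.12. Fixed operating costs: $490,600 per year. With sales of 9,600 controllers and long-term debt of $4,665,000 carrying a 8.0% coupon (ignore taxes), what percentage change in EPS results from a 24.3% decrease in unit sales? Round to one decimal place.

-77.9%

Total contribution margin = 9,600 × $130.74 = $1,255,104.00.
Operating income = contribution − fixed costs = $1,255,104.00 − $490,600 = $764,504.00.
After interest of $373,200.00, pre-tax earnings = $391,304.00.
Degree of combined leverage = contribution ÷ (EBIT − I) = $1,255,104.00 ÷ $391,304.00 = 3.2075.
EPS therefore changes by 3.2075 × (-24.3%) = -77.9%.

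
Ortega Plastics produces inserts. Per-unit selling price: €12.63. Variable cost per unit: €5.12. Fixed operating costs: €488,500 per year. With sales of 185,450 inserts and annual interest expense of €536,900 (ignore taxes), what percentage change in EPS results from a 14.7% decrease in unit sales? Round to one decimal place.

-55.7%

Contribution at this volume is 185,450 × €7.51 = €1,392,729.50.
EBIT = €1,392,729.50 − €488,500 = €904,229.50.
Interest = €536,900.00, so EBIT − I = €367,329.50.
Degree of combined leverage = contribution ÷ (EBIT − I) = €1,392,729.50 ÷ €367,329.50 = 3.7915.
%ΔEPS = DCL × %ΔSales = 3.7915 × -14.7% = -55.7%.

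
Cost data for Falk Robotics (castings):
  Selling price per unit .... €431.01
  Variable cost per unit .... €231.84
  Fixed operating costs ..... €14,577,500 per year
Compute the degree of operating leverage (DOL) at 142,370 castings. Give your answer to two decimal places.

Total contribution margin = 142,370 × €199.17 = €28,355,832.90.
EBIT = €28,355,832.90 − €14,577,500 = €13,778,332.90.
DOL = contribution ÷ EBIT = €28,355,832.90 ÷ €13,778,332.90 = 2.0580.

2.06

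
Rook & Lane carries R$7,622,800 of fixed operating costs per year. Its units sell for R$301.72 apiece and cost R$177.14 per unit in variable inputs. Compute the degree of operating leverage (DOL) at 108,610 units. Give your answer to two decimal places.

2.29

Total contribution margin = 108,610 × R$124.58 = R$13,530,633.80.
EBIT = R$13,530,633.80 − R$7,622,800 = R$5,907,833.80.
Degree of operating leverage = R$13,530,633.80 / R$5,907,833.80 = 2.2903.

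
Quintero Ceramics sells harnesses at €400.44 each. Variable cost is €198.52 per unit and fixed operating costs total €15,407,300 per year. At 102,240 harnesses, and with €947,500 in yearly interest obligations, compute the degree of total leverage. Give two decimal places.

4.81

At 102,240 units, contribution = 102,240 × €201.92 = €20,644,300.80.
Subtracting fixed costs: EBIT = €20,644,300.80 − €15,407,300 = €5,237,000.80. Interest = €947,500.00, so EBIT − I = €4,289,500.80.
DCL = contribution ÷ (EBIT − I) = €20,644,300.80 ÷ €4,289,500.80 = 4.8128.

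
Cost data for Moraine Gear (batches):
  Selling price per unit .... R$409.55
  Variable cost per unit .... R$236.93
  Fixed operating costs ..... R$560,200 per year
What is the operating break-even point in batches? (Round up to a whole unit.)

Unit CM = price − variable cost = R$409.55 − R$236.93 = R$172.62.
Units to break even: R$560,200 ÷ R$172.62 = 3,245.28, rounded up to 3,246.

3,246 batches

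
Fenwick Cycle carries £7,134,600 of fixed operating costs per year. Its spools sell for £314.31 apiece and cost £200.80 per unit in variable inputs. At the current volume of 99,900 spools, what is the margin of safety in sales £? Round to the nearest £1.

Unit CM = price − variable cost = £314.31 − £200.80 = £113.51. Break-even units = £7,134,600 ÷ £113.51 = 62,854.37; break-even revenue = 62,854.37 × £314.31 = £19,755,758.31.
Actual sales revenue = 99,900 × £314.31 = £31,399,569.00.
Margin of safety = £31,399,569.00 − £19,755,758.31 = £11,643,811.

£11,643,811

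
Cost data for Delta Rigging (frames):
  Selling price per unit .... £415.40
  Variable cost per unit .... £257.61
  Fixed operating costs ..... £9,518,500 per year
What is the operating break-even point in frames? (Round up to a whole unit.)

60,324 frames

Contribution margin per unit = £415.40 − £257.61 = £157.79.
Break-even Q = £9,518,500 / £157.79 = 60,323.85 → 60,324 frames.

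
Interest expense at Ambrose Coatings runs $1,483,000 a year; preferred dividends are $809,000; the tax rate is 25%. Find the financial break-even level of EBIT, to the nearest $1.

$2,561,667

Grossing the preferred dividend up to pre-tax terms: $809,000 / (1 − 0.25) = $1,078,666.67.
EPS = 0 when EBIT covers interest plus the pre-tax preferred burden: $1,483,000 + $1,078,666.67 = $2,561,666.67.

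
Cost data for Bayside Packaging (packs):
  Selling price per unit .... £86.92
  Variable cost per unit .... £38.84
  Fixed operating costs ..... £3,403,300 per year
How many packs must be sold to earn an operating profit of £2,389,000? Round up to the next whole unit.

120,473 packs

Each unit contributes £86.92 − £38.84 = £48.08.
Need Q such that Q × £48.08 − £3,403,300 = £2,389,000, i.e. Q = £5,792,300 / £48.08 = 120,472.13 → 120,473.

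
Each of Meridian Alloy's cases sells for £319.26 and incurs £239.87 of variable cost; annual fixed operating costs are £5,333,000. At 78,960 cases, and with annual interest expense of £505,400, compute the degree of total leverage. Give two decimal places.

At 78,960 units, contribution = 78,960 × £79.39 = £6,268,634.40.
Operating income = contribution − fixed costs = £6,268,634.40 − £5,333,000 = £935,634.40. Interest = £505,400.00, so EBIT − I = £430,234.40.
DCL = contribution ÷ (EBIT − I) = £6,268,634.40 ÷ £430,234.40 = 14.5703.

14.57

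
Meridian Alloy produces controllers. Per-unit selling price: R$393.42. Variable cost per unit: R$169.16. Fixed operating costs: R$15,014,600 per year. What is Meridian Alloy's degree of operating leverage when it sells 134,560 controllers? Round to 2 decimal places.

1.99

At 134,560 units, contribution = 134,560 × R$224.26 = R$30,176,425.60.
Subtracting fixed costs: EBIT = R$30,176,425.60 − R$15,014,600 = R$15,161,825.60.
Degree of operating leverage = R$30,176,425.60 / R$15,161,825.60 = 1.9903.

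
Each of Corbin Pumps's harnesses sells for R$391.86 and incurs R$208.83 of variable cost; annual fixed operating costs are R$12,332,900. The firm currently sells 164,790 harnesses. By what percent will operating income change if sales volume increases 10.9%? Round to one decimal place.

+18.4%

At 164,790 units, contribution = 164,790 × R$183.03 = R$30,161,513.70.
EBIT = R$30,161,513.70 − R$12,332,900 = R$17,828,613.70.
DOL = contribution ÷ EBIT = R$30,161,513.70 ÷ R$17,828,613.70 = 1.6917.
So EBIT moves 1.6917 × (+10.9%) = +18.4%.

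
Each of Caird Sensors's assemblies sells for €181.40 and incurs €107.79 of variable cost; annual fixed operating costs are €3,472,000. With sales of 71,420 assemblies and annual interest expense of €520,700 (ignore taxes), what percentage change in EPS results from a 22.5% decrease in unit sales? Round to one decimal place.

-93.5%

Total contribution margin = 71,420 × €73.61 = €5,257,226.20.
EBIT = €5,257,226.20 − €3,472,000 = €1,785,226.20.
After interest of €520,700.00, pre-tax earnings = €1,264,526.20.
DCL = total CM / (EBIT − I) = €5,257,226.20 / €1,264,526.20 = 4.1575.
%ΔEPS = DCL × %ΔSales = 4.1575 × -22.5% = -93.5%.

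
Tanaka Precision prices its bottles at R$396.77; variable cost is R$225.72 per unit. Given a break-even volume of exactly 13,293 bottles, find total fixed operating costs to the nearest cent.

Each unit contributes R$396.77 − R$225.72 = R$171.05.
Since BE = FC / CM, FC = 13,293 × R$171.05 = R$2,273,767.65.

R$2,273,767.65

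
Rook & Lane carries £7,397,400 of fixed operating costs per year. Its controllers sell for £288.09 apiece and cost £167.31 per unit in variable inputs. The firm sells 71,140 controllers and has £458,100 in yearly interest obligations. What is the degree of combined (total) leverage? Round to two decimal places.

11.66

Contribution at this volume is 71,140 × £120.78 = £8,592,289.20.
EBIT = £8,592,289.20 − £7,397,400 = £1,194,889.20. Interest = £458,100.00, so EBIT − I = £736,789.20.
DCL = contribution ÷ (EBIT − I) = £8,592,289.20 ÷ £736,789.20 = 11.6618.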